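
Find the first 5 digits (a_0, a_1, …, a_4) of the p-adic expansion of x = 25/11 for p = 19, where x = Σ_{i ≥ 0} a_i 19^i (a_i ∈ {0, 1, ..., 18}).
(a_0, …, a_4) = (4, 12, 8, 3, 5)

v_19(25/11) = 0 (numerator and denominator both coprime to 19), so x ∈ ℤ_19^×. Compute digits iteratively via a_i = x_i mod 19, x_{i+1} = (x_i − a_i)/19, with x_0 = x:
  x_0 = 25/11;  a_0 = 4;  x_1 = (x_0 − 4)/19 = -1/11
  x_1 = -1/11;  a_1 = 12;  x_2 = (x_1 − 12)/19 = -7/11
  x_2 = -7/11;  a_2 = 8;  x_3 = (x_2 − 8)/19 = -5/11
  x_3 = -5/11;  a_3 = 3;  x_4 = (x_3 − 3)/19 = -2/11
  x_4 = -2/11;  a_4 = 5;  x_5 = (x_4 − 5)/19 = -3/11
Digits: (4, 12, 8, 3, 5).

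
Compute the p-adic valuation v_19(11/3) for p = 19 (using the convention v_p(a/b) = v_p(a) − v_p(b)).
v_19(11/3) = 0

Factor powers of 19 from the numerator and denominator of the reduced fraction: 11 = 19^0 · 11 and 3 = 19^0 · 3. Apply v_p(a/b) = v_p(a) − v_p(b): v_19(11/3) = 0 − 0 = 0.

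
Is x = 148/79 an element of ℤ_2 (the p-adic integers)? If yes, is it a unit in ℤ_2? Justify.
x ∈ ℤ_2 but not a unit; v_2(x) = 2 > 0

ℤ_2 = {x ∈ ℚ_2 : v_2(x) ≥ 0} and ℤ_2^× = {x ∈ ℤ_2 : v_2(x) = 0}. Here v_2(148/79) = v_2(num) − v_2(den) = 2; compare against these criteria.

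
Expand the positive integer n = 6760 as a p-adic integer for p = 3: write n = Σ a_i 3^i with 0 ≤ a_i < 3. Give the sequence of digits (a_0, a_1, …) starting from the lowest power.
(a_0, a_1, …) = (1, 0, 1, 1, 2, 0, 0, 0, 1)

Repeated division by 3 gives the digits low-to-high: 6760 = 1 + 1·3^2 + 1·3^3 + 2·3^4 + 1·3^8. Digit sequence: (1, 0, 1, 1, 2, 0, 0, 0, 1).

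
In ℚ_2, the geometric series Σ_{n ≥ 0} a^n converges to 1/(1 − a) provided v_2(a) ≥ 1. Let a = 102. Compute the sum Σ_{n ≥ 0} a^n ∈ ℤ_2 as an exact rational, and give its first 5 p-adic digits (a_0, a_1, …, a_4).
Σ a^n = 1/(1 − a) = -1/101;  first 5 digits = (1, 1, 0, 0, 1)

v_2(a) = 1 ≥ 1, so the series converges in ℤ_2 to 1/(1 − a) = 1/(1 − 102) = -1/101. Expand this rational in ℤ_2: compute digits iteratively via d_i = x_i mod 2, x_{i+1} = (x_i − d_i)/2. The first 5 digits are (1, 1, 0, 0, 1).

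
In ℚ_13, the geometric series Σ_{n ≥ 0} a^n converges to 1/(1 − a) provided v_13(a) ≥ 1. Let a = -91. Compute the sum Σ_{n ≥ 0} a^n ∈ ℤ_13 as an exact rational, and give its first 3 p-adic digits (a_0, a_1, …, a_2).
Σ a^n = 1/(1 − a) = 1/92;  first 3 digits = (1, 6, 9)

v_13(a) = 1 ≥ 1, so the series converges in ℤ_13 to 1/(1 − a) = 1/(1 − (-91)) = 1/92. Expand this rational in ℤ_13: compute digits iteratively via d_i = x_i mod 13, x_{i+1} = (x_i − d_i)/13. The first 3 digits are (1, 6, 9).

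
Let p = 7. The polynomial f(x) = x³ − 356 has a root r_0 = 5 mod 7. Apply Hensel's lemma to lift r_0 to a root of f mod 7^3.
r_2 = 12 (mod 343)

Hensel: r_{i+1} = r_i − f(r_i)/f′(r_i) mod 7^{i+2}, where f′(x) = 3x². Iterate:
  r_0 = 5 (mod 7)
  r_1 = 12 (mod 49)
  r_2 = 12 (mod 343)
Final: r = 12 with f(r) ≡ 0 mod 7^3.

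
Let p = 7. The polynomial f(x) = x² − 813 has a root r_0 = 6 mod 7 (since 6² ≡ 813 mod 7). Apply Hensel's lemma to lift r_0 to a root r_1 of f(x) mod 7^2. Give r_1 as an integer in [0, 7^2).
r_1 = 34 (mod 49)

Hensel's recurrence: r_{i+1} = r_i − f(r_i)·(f′(r_i))^{-1} mod 7^{i+2}, with f′(x) = 2x. Iterate:
  r_0 = 6 (mod 7)
  r_1 = 34 (mod 49)
Final: r_1 = 34, and one checks f(r_1) ≡ 0 mod 7^2.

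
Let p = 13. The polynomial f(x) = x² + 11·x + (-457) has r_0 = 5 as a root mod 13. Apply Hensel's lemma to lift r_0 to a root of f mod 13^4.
r_3 = 19973 (mod 28561)

Hensel: r_{i+1} = r_i − f(r_i)·(f′(r_i))^{-1} mod 13^{i+2}, f′(x) = 2x + 11. Iterate:
  r_0 = 5 (mod 13)
  r_1 = 31 (mod 169)
  r_2 = 200 (mod 2197)
  r_3 = 19973 (mod 28561)
Final: r = 19973 satisfies f(r) ≡ 0 mod 13^4.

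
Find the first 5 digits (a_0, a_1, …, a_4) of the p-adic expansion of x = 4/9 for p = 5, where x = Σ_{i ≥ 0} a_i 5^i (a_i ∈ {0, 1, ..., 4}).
(a_0, …, a_4) = (1, 1, 2, 4, 3)

v_5(4/9) = 0 (numerator and denominator both coprime to 5), so x ∈ ℤ_5^×. Compute digits iteratively via a_i = x_i mod 5, x_{i+1} = (x_i − a_i)/5, with x_0 = x:
  x_0 = 4/9;  a_0 = 1;  x_1 = (x_0 − 1)/5 = -1/9
  x_1 = -1/9;  a_1 = 1;  x_2 = (x_1 − 1)/5 = -2/9
  x_2 = -2/9;  a_2 = 2;  x_3 = (x_2 − 2)/5 = -4/9
  x_3 = -4/9;  a_3 = 4;  x_4 = (x_3 − 4)/5 = -8/9
  x_4 = -8/9;  a_4 = 3;  x_5 = (x_4 − 3)/5 = -7/9
Digits: (1, 1, 2, 4, 3).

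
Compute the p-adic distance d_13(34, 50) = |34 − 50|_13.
d_13(34, 50) = 1

Step 1 — x − y = 34 − 50 = -16. Step 2 — v_13(-16) = 0 (factor: -16 = −(13^0 · 16); the sign does not affect v_p). Step 3 — |x − y|_13 = 13^{0} = 1.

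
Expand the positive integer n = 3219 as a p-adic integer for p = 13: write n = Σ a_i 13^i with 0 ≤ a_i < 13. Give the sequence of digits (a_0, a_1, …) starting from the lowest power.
(a_0, a_1, …) = (8, 0, 6, 1)

Repeated division by 13 gives the digits low-to-high: 3219 = 8 + 6·13^2 + 1·13^3. Digit sequence: (8, 0, 6, 1).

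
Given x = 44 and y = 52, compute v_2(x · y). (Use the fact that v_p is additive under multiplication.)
v_2(2288) = 4

v_p(x) = 2 (factor: 44 = 2^2 · 11); v_p(y) = 2 (factor: 52 = 2^2 · 13). Additivity: v_p(xy) = v_p(x) + v_p(y) = 2 + 2 = 4. (Direct check: xy = 2288 = 2^4 · (143).)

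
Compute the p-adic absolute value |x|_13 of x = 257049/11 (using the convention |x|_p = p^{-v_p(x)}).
|257049/11|_13 = 1/28561

Step 1 — compute v_13(x) by factoring powers of 13 out of the numerator and denominator: v_13(257049/11) = 4. Step 2 — apply |x|_p = p^{-v_p(x)} = 13^{-4} = 1/28561.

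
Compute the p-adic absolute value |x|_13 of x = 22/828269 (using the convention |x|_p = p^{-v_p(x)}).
|22/828269|_13 = 28561

Step 1 — compute v_13(x) by factoring powers of 13 out of the numerator and denominator: v_13(22/828269) = -4. Step 2 — apply |x|_p = p^{-v_p(x)} = 13^{4} = 28561.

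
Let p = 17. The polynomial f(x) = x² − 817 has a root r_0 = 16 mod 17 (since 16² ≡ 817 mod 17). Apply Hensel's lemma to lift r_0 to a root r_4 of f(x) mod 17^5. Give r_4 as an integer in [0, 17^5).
r_4 = 1119466 (mod 1419857)

Hensel's recurrence: r_{i+1} = r_i − f(r_i)·(f′(r_i))^{-1} mod 17^{i+2}, with f′(x) = 2x. Iterate:
  r_0 = 16 (mod 17)
  r_1 = 169 (mod 289)
  r_2 = 4215 (mod 4913)
  r_3 = 33693 (mod 83521)
  r_4 = 1119466 (mod 1419857)
Final: r_4 = 1119466, and one checks f(r_4) ≡ 0 mod 17^5.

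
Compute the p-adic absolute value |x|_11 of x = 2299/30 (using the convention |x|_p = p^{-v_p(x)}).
|2299/30|_11 = 1/121

Step 1 — compute v_11(x) by factoring powers of 11 out of the numerator and denominator: v_11(2299/30) = 2. Step 2 — apply |x|_p = p^{-v_p(x)} = 11^{-2} = 1/121.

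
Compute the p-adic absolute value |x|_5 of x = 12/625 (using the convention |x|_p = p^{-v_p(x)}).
|12/625|_5 = 625

Step 1 — compute v_5(x) by factoring powers of 5 out of the numerator and denominator: v_5(12/625) = -4. Step 2 — apply |x|_p = p^{-v_p(x)} = 5^{4} = 625.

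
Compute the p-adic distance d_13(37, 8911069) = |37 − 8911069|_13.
d_13(37, 8911069) = 1/371293

Step 1 — x − y = 37 − 8911069 = -8911032. Step 2 — v_13(-8911032) = 5 (factor: -8911032 = −(13^5 · 24); the sign does not affect v_p). Step 3 — |x − y|_13 = 13^{-5} = 1/371293.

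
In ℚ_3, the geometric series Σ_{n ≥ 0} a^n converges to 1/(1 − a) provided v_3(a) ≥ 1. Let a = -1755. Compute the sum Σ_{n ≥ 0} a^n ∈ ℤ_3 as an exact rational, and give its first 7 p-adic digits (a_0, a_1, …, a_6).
Σ a^n = 1/(1 − a) = 1/1756;  first 7 digits = (1, 0, 0, 1, 2, 1, 1)

v_3(a) = 3 ≥ 1, so the series converges in ℤ_3 to 1/(1 − a) = 1/(1 − (-1755)) = 1/1756. Expand this rational in ℤ_3: compute digits iteratively via d_i = x_i mod 3, x_{i+1} = (x_i − d_i)/3. The first 7 digits are (1, 0, 0, 1, 2, 1, 1).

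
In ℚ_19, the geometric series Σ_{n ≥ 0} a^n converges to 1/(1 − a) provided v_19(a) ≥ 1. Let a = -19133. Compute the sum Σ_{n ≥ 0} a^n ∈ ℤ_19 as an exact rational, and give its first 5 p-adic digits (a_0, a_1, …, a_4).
Σ a^n = 1/(1 − a) = 1/19134;  first 5 digits = (1, 0, 4, 16, 15)

v_19(a) = 2 ≥ 1, so the series converges in ℤ_19 to 1/(1 − a) = 1/(1 − (-19133)) = 1/19134. Expand this rational in ℤ_19: compute digits iteratively via d_i = x_i mod 19, x_{i+1} = (x_i − d_i)/19. The first 5 digits are (1, 0, 4, 16, 15).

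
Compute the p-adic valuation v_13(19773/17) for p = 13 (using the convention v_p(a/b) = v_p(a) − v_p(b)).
v_13(19773/17) = 3

Factor powers of 13 from the numerator and denominator of the reduced fraction: 19773 = 13^3 · 9 and 17 = 13^0 · 17. Apply v_p(a/b) = v_p(a) − v_p(b): v_13(19773/17) = 3 − 0 = 3.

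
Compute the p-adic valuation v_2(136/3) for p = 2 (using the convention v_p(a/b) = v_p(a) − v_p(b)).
v_2(136/3) = 3

Factor powers of 2 from the numerator and denominator of the reduced fraction: 136 = 2^3 · 17 and 3 = 2^0 · 3. Apply v_p(a/b) = v_p(a) − v_p(b): v_2(136/3) = 3 − 0 = 3.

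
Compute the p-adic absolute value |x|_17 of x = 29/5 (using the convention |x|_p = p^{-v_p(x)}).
|29/5|_17 = 1

Step 1 — compute v_17(x) by factoring powers of 17 out of the numerator and denominator: v_17(29/5) = 0. Step 2 — apply |x|_p = p^{-v_p(x)} = 17^{0} = 1.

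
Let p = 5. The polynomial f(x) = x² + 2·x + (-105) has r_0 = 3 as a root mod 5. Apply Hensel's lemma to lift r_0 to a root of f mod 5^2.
r_1 = 8 (mod 25)

Hensel: r_{i+1} = r_i − f(r_i)·(f′(r_i))^{-1} mod 5^{i+2}, f′(x) = 2x + 2. Iterate:
  r_0 = 3 (mod 5)
  r_1 = 8 (mod 25)
Final: r = 8 satisfies f(r) ≡ 0 mod 5^2.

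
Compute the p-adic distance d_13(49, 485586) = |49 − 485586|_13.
d_13(49, 485586) = 1/28561

Step 1 — x − y = 49 − 485586 = -485537. Step 2 — v_13(-485537) = 4 (factor: -485537 = −(13^4 · 17); the sign does not affect v_p). Step 3 — |x − y|_13 = 13^{-4} = 1/28561.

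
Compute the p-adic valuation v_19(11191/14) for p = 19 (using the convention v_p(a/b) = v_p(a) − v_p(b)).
v_19(11191/14) = 2

Factor powers of 19 from the numerator and denominator of the reduced fraction: 11191 = 19^2 · 31 and 14 = 19^0 · 14. Apply v_p(a/b) = v_p(a) − v_p(b): v_19(11191/14) = 2 − 0 = 2.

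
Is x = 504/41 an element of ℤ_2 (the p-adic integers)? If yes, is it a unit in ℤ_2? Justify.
x ∈ ℤ_2 but not a unit; v_2(x) = 3 > 0

ℤ_2 = {x ∈ ℚ_2 : v_2(x) ≥ 0} and ℤ_2^× = {x ∈ ℤ_2 : v_2(x) = 0}. Here v_2(504/41) = v_2(num) − v_2(den) = 3; compare against these criteria.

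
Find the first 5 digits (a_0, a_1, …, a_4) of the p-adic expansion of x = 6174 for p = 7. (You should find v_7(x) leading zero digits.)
(a_0, …, a_4) = (0, 0, 0, 4, 2)

v_7(6174) = 3, so a_0 = ... = a_2 = 0. Factor out: x = 7^3 · u with u = 18 a unit in ℤ_7. Expand u iteratively via a_{v+i} = u_i mod 7, u_{i+1} = (u_i − a_{v+i})/7:
  u_0 = 18;  a_3 = 4;  u_1 = (u_0 − 4)/7 = 2
  u_1 = 2;  a_4 = 2;  u_2 = (u_1 − 2)/7 = 0
Digits: (0, 0, 0, 4, 2).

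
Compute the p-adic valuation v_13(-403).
v_13(-403) = 1

v_13(n) is the largest exponent k such that 13^k divides n. Factor out: -403 = -13^1 · 31. (Sign doesn't affect v_p.) So v_13(-403) = 1.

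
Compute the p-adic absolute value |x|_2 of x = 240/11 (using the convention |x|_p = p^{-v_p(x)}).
|240/11|_2 = 1/16

Step 1 — compute v_2(x) by factoring powers of 2 out of the numerator and denominator: v_2(240/11) = 4. Step 2 — apply |x|_p = p^{-v_p(x)} = 2^{-4} = 1/16.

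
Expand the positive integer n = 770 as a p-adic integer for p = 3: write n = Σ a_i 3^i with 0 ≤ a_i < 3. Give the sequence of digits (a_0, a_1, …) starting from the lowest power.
(a_0, a_1, …) = (2, 1, 1, 1, 0, 0, 1)

Repeated division by 3 gives the digits low-to-high: 770 = 2 + 1·3^1 + 1·3^2 + 1·3^3 + 1·3^6. Digit sequence: (2, 1, 1, 1, 0, 0, 1).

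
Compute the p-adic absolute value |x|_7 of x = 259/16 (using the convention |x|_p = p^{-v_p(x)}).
|259/16|_7 = 1/7

Step 1 — compute v_7(x) by factoring powers of 7 out of the numerator and denominator: v_7(259/16) = 1. Step 2 — apply |x|_p = p^{-v_p(x)} = 7^{-1} = 1/7.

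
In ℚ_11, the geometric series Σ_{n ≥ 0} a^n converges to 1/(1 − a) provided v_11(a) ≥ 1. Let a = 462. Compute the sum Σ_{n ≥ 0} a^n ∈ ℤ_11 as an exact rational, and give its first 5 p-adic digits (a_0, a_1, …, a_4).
Σ a^n = 1/(1 − a) = -1/461;  first 5 digits = (1, 9, 7, 9, 0)

v_11(a) = 1 ≥ 1, so the series converges in ℤ_11 to 1/(1 − a) = 1/(1 − 462) = -1/461. Expand this rational in ℤ_11: compute digits iteratively via d_i = x_i mod 11, x_{i+1} = (x_i − d_i)/11. The first 5 digits are (1, 9, 7, 9, 0).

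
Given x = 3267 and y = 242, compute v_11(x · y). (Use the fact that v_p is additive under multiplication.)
v_11(790614) = 4

v_p(x) = 2 (factor: 3267 = 11^2 · 27); v_p(y) = 2 (factor: 242 = 11^2 · 2). Additivity: v_p(xy) = v_p(x) + v_p(y) = 2 + 2 = 4. (Direct check: xy = 790614 = 11^4 · (54).)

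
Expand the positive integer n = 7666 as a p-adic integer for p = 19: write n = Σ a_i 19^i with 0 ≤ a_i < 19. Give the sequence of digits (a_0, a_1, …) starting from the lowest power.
(a_0, a_1, …) = (9, 4, 2, 1)

Repeated division by 19 gives the digits low-to-high: 7666 = 9 + 4·19^1 + 2·19^2 + 1·19^3. Digit sequence: (9, 4, 2, 1).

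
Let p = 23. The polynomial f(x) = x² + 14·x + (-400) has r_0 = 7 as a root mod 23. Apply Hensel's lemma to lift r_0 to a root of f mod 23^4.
r_3 = 190286 (mod 279841)

Hensel: r_{i+1} = r_i − f(r_i)·(f′(r_i))^{-1} mod 23^{i+2}, f′(x) = 2x + 14. Iterate:
  r_0 = 7 (mod 23)
  r_1 = 375 (mod 529)
  r_2 = 7781 (mod 12167)
  r_3 = 190286 (mod 279841)
Final: r = 190286 satisfies f(r) ≡ 0 mod 23^4.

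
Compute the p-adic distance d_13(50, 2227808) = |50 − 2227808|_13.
d_13(50, 2227808) = 1/371293

Step 1 — x − y = 50 − 2227808 = -2227758. Step 2 — v_13(-2227758) = 5 (factor: -2227758 = −(13^5 · 6); the sign does not affect v_p). Step 3 — |x − y|_13 = 13^{-5} = 1/371293.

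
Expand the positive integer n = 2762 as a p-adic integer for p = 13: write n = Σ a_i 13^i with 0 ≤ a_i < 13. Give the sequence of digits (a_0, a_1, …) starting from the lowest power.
(a_0, a_1, …) = (6, 4, 3, 1)

Repeated division by 13 gives the digits low-to-high: 2762 = 6 + 4·13^1 + 3·13^2 + 1·13^3. Digit sequence: (6, 4, 3, 1).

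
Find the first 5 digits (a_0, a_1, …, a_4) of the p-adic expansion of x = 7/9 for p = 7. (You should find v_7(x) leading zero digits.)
(a_0, …, a_4) = (0, 4, 1, 6, 3)

v_7(7/9) = 1, so a_0 = ... = a_0 = 0. Factor out: x = 7^1 · u with u = 1/9 a unit in ℤ_7. Expand u iteratively via a_{v+i} = u_i mod 7, u_{i+1} = (u_i − a_{v+i})/7:
  u_0 = 1/9;  a_1 = 4;  u_1 = (u_0 − 4)/7 = -5/9
  u_1 = -5/9;  a_2 = 1;  u_2 = (u_1 − 1)/7 = -2/9
  u_2 = -2/9;  a_3 = 6;  u_3 = (u_2 − 6)/7 = -8/9
  u_3 = -8/9;  a_4 = 3;  u_4 = (u_3 − 3)/7 = -5/9
Digits: (0, 4, 1, 6, 3).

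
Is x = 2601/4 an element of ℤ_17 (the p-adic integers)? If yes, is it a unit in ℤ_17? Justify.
x ∈ ℤ_17 but not a unit; v_17(x) = 2 > 0

ℤ_17 = {x ∈ ℚ_17 : v_17(x) ≥ 0} and ℤ_17^× = {x ∈ ℤ_17 : v_17(x) = 0}. Here v_17(2601/4) = v_17(num) − v_17(den) = 2; compare against these criteria.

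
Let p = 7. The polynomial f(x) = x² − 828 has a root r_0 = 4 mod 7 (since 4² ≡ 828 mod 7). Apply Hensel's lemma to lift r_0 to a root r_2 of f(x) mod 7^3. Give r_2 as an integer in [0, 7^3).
r_2 = 179 (mod 343)

Hensel's recurrence: r_{i+1} = r_i − f(r_i)·(f′(r_i))^{-1} mod 7^{i+2}, with f′(x) = 2x. Iterate:
  r_0 = 4 (mod 7)
  r_1 = 32 (mod 49)
  r_2 = 179 (mod 343)
Final: r_2 = 179, and one checks f(r_2) ≡ 0 mod 7^3.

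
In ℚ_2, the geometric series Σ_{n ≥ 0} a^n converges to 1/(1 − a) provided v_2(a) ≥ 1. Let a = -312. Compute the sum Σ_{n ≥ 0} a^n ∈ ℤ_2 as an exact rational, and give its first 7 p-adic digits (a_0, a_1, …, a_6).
Σ a^n = 1/(1 − a) = 1/313;  first 7 digits = (1, 0, 0, 1, 0, 0, 0)

v_2(a) = 3 ≥ 1, so the series converges in ℤ_2 to 1/(1 − a) = 1/(1 − (-312)) = 1/313. Expand this rational in ℤ_2: compute digits iteratively via d_i = x_i mod 2, x_{i+1} = (x_i − d_i)/2. The first 7 digits are (1, 0, 0, 1, 0, 0, 0).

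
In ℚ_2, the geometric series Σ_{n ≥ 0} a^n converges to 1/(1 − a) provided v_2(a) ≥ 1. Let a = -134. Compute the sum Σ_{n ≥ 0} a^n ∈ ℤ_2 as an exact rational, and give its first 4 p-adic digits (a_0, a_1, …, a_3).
Σ a^n = 1/(1 − a) = 1/135;  first 4 digits = (1, 1, 1, 0)

v_2(a) = 1 ≥ 1, so the series converges in ℤ_2 to 1/(1 − a) = 1/(1 − (-134)) = 1/135. Expand this rational in ℤ_2: compute digits iteratively via d_i = x_i mod 2, x_{i+1} = (x_i − d_i)/2. The first 4 digits are (1, 1, 1, 0).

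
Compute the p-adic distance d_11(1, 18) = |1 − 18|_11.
d_11(1, 18) = 1

Step 1 — x − y = 1 − 18 = -17. Step 2 — v_11(-17) = 0 (factor: -17 = −(11^0 · 17); the sign does not affect v_p). Step 3 — |x − y|_11 = 11^{0} = 1.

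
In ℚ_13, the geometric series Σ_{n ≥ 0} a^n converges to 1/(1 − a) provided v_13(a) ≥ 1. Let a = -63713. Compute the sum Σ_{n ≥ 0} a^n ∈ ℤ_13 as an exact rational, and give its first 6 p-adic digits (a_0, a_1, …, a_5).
Σ a^n = 1/(1 − a) = 1/63714;  first 6 digits = (1, 0, 0, 10, 10, 12)

v_13(a) = 3 ≥ 1, so the series converges in ℤ_13 to 1/(1 − a) = 1/(1 − (-63713)) = 1/63714. Expand this rational in ℤ_13: compute digits iteratively via d_i = x_i mod 13, x_{i+1} = (x_i − d_i)/13. The first 6 digits are (1, 0, 0, 10, 10, 12).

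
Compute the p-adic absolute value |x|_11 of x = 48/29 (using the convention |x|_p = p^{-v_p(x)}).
|48/29|_11 = 1

Step 1 — compute v_11(x) by factoring powers of 11 out of the numerator and denominator: v_11(48/29) = 0. Step 2 — apply |x|_p = p^{-v_p(x)} = 11^{0} = 1.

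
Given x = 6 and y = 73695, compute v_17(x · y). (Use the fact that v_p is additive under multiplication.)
v_17(442170) = 3

v_p(x) = 0 (factor: 6 = 17^0 · 6); v_p(y) = 3 (factor: 73695 = 17^3 · 15). Additivity: v_p(xy) = v_p(x) + v_p(y) = 0 + 3 = 3. (Direct check: xy = 442170 = 17^3 · (90).)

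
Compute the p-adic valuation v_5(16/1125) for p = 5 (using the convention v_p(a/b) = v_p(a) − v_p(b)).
v_5(16/1125) = -3

Factor powers of 5 from the numerator and denominator of the reduced fraction: 16 = 5^0 · 16 and 1125 = 5^3 · 9. Apply v_p(a/b) = v_p(a) − v_p(b): v_5(16/1125) = 0 − 3 = -3.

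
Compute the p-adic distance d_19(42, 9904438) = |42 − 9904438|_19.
d_19(42, 9904438) = 1/2476099

Step 1 — x − y = 42 − 9904438 = -9904396. Step 2 — v_19(-9904396) = 5 (factor: -9904396 = −(19^5 · 4); the sign does not affect v_p). Step 3 — |x − y|_19 = 19^{-5} = 1/2476099.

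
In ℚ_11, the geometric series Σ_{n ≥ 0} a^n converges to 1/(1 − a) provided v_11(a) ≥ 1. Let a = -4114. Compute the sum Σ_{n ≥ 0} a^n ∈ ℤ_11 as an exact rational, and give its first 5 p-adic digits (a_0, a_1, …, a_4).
Σ a^n = 1/(1 − a) = 1/4115;  first 5 digits = (1, 0, 10, 7, 0)

v_11(a) = 2 ≥ 1, so the series converges in ℤ_11 to 1/(1 − a) = 1/(1 − (-4114)) = 1/4115. Expand this rational in ℤ_11: compute digits iteratively via d_i = x_i mod 11, x_{i+1} = (x_i − d_i)/11. The first 5 digits are (1, 0, 10, 7, 0).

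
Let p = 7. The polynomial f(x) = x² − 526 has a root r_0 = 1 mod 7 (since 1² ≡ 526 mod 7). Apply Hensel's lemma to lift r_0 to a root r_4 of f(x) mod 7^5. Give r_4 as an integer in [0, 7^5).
r_4 = 9157 (mod 16807)

Hensel's recurrence: r_{i+1} = r_i − f(r_i)·(f′(r_i))^{-1} mod 7^{i+2}, with f′(x) = 2x. Iterate:
  r_0 = 1 (mod 7)
  r_1 = 43 (mod 49)
  r_2 = 239 (mod 343)
  r_3 = 1954 (mod 2401)
  r_4 = 9157 (mod 16807)
Final: r_4 = 9157, and one checks f(r_4) ≡ 0 mod 7^5.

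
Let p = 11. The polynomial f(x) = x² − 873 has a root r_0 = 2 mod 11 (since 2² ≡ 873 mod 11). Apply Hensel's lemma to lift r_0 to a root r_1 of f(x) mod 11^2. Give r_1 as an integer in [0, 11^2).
r_1 = 68 (mod 121)

Hensel's recurrence: r_{i+1} = r_i − f(r_i)·(f′(r_i))^{-1} mod 11^{i+2}, with f′(x) = 2x. Iterate:
  r_0 = 2 (mod 11)
  r_1 = 68 (mod 121)
Final: r_1 = 68, and one checks f(r_1) ≡ 0 mod 11^2.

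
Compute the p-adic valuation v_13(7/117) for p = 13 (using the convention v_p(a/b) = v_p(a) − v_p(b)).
v_13(7/117) = -1

Factor powers of 13 from the numerator and denominator of the reduced fraction: 7 = 13^0 · 7 and 117 = 13^1 · 9. Apply v_p(a/b) = v_p(a) − v_p(b): v_13(7/117) = 0 − 1 = -1.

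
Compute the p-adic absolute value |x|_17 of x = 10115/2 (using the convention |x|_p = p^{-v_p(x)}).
|10115/2|_17 = 1/289

Step 1 — compute v_17(x) by factoring powers of 17 out of the numerator and denominator: v_17(10115/2) = 2. Step 2 — apply |x|_p = p^{-v_p(x)} = 17^{-2} = 1/289.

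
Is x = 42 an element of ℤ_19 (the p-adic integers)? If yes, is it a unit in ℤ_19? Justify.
x ∈ ℤ_19^× (unit); v_19(x) = 0

ℤ_19 = {x ∈ ℚ_19 : v_19(x) ≥ 0} and ℤ_19^× = {x ∈ ℤ_19 : v_19(x) = 0}. Here v_19(42) = v_19(num) − v_19(den) = 0; compare against these criteria.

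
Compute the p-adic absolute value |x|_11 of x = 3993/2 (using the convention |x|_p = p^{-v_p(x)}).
|3993/2|_11 = 1/1331

Step 1 — compute v_11(x) by factoring powers of 11 out of the numerator and denominator: v_11(3993/2) = 3. Step 2 — apply |x|_p = p^{-v_p(x)} = 11^{-3} = 1/1331.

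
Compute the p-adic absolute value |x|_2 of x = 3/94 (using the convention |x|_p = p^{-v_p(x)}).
|3/94|_2 = 2

Step 1 — compute v_2(x) by factoring powers of 2 out of the numerator and denominator: v_2(3/94) = -1. Step 2 — apply |x|_p = p^{-v_p(x)} = 2^{1} = 2.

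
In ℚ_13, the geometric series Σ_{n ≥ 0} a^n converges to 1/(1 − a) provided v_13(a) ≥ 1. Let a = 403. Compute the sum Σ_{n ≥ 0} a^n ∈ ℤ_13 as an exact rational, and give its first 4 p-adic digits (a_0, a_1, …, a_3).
Σ a^n = 1/(1 − a) = -1/402;  first 4 digits = (1, 5, 1, 4)

v_13(a) = 1 ≥ 1, so the series converges in ℤ_13 to 1/(1 − a) = 1/(1 − 403) = -1/402. Expand this rational in ℤ_13: compute digits iteratively via d_i = x_i mod 13, x_{i+1} = (x_i − d_i)/13. The first 4 digits are (1, 5, 1, 4).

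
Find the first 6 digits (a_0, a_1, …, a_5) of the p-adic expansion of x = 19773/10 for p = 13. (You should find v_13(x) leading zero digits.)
(a_0, …, a_5) = (0, 0, 0, 10, 11, 3)

v_13(19773/10) = 3, so a_0 = ... = a_2 = 0. Factor out: x = 13^3 · u with u = 9/10 a unit in ℤ_13. Expand u iteratively via a_{v+i} = u_i mod 13, u_{i+1} = (u_i − a_{v+i})/13:
  u_0 = 9/10;  a_3 = 10;  u_1 = (u_0 − 10)/13 = -7/10
  u_1 = -7/10;  a_4 = 11;  u_2 = (u_1 − 11)/13 = -9/10
  u_2 = -9/10;  a_5 = 3;  u_3 = (u_2 − 3)/13 = -3/10
Digits: (0, 0, 0, 10, 11, 3).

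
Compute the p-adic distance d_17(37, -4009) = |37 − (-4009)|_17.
d_17(37, -4009) = 1/289

Step 1 — x − y = 37 − (-4009) = 4046. Step 2 — v_17(4046) = 2 (factor: 4046 = (17^2 · 14); the sign does not affect v_p). Step 3 — |x − y|_17 = 17^{-2} = 1/289.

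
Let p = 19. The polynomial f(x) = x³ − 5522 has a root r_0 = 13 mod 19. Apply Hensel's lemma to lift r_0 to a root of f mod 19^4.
r_3 = 117927 (mod 130321)

Hensel: r_{i+1} = r_i − f(r_i)/f′(r_i) mod 19^{i+2}, where f′(x) = 3x². Iterate:
  r_0 = 13 (mod 19)
  r_1 = 241 (mod 361)
  r_2 = 1324 (mod 6859)
  r_3 = 117927 (mod 130321)
Final: r = 117927 with f(r) ≡ 0 mod 19^4.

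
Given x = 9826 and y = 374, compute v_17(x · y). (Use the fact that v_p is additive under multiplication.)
v_17(3674924) = 4

v_p(x) = 3 (factor: 9826 = 17^3 · 2); v_p(y) = 1 (factor: 374 = 17^1 · 22). Additivity: v_p(xy) = v_p(x) + v_p(y) = 3 + 1 = 4. (Direct check: xy = 3674924 = 17^4 · (44).)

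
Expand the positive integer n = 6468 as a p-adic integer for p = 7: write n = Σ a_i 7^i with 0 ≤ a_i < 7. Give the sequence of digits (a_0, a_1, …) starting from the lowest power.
(a_0, a_1, …) = (0, 0, 6, 4, 2)

Repeated division by 7 gives the digits low-to-high: 6468 = 6·7^2 + 4·7^3 + 2·7^4. Digit sequence: (0, 0, 6, 4, 2).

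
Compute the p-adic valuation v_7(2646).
v_7(2646) = 2

v_7(n) is the largest exponent k such that 7^k divides n. Factor out: 2646 = 7^2 · 54. (Sign doesn't affect v_p.) So v_7(2646) = 2.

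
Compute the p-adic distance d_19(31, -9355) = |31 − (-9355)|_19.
d_19(31, -9355) = 1/361

Step 1 — x − y = 31 − (-9355) = 9386. Step 2 — v_19(9386) = 2 (factor: 9386 = (19^2 · 26); the sign does not affect v_p). Step 3 — |x − y|_19 = 19^{-2} = 1/361.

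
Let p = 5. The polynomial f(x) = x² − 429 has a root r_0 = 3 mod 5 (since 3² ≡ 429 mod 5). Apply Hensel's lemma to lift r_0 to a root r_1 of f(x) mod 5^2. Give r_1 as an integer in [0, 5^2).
r_1 = 23 (mod 25)

Hensel's recurrence: r_{i+1} = r_i − f(r_i)·(f′(r_i))^{-1} mod 5^{i+2}, with f′(x) = 2x. Iterate:
  r_0 = 3 (mod 5)
  r_1 = 23 (mod 25)
Final: r_1 = 23, and one checks f(r_1) ≡ 0 mod 5^2.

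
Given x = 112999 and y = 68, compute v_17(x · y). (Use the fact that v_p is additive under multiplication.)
v_17(7683932) = 4

v_p(x) = 3 (factor: 112999 = 17^3 · 23); v_p(y) = 1 (factor: 68 = 17^1 · 4). Additivity: v_p(xy) = v_p(x) + v_p(y) = 3 + 1 = 4. (Direct check: xy = 7683932 = 17^4 · (92).)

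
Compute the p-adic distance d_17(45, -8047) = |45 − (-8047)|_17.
d_17(45, -8047) = 1/289

Step 1 — x − y = 45 − (-8047) = 8092. Step 2 — v_17(8092) = 2 (factor: 8092 = (17^2 · 28); the sign does not affect v_p). Step 3 — |x − y|_17 = 17^{-2} = 1/289.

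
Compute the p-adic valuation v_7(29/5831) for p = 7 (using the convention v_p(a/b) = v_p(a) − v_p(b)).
v_7(29/5831) = -3

Factor powers of 7 from the numerator and denominator of the reduced fraction: 29 = 7^0 · 29 and 5831 = 7^3 · 17. Apply v_p(a/b) = v_p(a) − v_p(b): v_7(29/5831) = 0 − 3 = -3.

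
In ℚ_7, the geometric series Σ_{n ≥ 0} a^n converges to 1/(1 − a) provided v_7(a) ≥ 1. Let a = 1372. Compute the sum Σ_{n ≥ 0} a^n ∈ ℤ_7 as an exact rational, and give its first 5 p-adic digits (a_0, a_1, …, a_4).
Σ a^n = 1/(1 − a) = -1/1371;  first 5 digits = (1, 0, 0, 4, 0)

v_7(a) = 3 ≥ 1, so the series converges in ℤ_7 to 1/(1 − a) = 1/(1 − 1372) = -1/1371. Expand this rational in ℤ_7: compute digits iteratively via d_i = x_i mod 7, x_{i+1} = (x_i − d_i)/7. The first 5 digits are (1, 0, 0, 4, 0).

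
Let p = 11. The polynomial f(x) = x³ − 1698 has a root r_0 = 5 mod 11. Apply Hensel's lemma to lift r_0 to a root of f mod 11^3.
r_2 = 1215 (mod 1331)

Hensel: r_{i+1} = r_i − f(r_i)/f′(r_i) mod 11^{i+2}, where f′(x) = 3x². Iterate:
  r_0 = 5 (mod 11)
  r_1 = 5 (mod 121)
  r_2 = 1215 (mod 1331)
Final: r = 1215 with f(r) ≡ 0 mod 11^3.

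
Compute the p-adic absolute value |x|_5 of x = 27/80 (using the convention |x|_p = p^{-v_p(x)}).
|27/80|_5 = 5

Step 1 — compute v_5(x) by factoring powers of 5 out of the numerator and denominator: v_5(27/80) = -1. Step 2 — apply |x|_p = p^{-v_p(x)} = 5^{1} = 5.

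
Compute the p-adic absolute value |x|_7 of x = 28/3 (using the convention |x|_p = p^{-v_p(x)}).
|28/3|_7 = 1/7

Step 1 — compute v_7(x) by factoring powers of 7 out of the numerator and denominator: v_7(28/3) = 1. Step 2 — apply |x|_p = p^{-v_p(x)} = 7^{-1} = 1/7.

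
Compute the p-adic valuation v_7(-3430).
v_7(-3430) = 3

v_7(n) is the largest exponent k such that 7^k divides n. Factor out: -3430 = -7^3 · 10. (Sign doesn't affect v_p.) So v_7(-3430) = 3.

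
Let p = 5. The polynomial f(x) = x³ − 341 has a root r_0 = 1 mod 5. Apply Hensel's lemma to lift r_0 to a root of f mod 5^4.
r_3 = 256 (mod 625)

Hensel: r_{i+1} = r_i − f(r_i)/f′(r_i) mod 5^{i+2}, where f′(x) = 3x². Iterate:
  r_0 = 1 (mod 5)
  r_1 = 6 (mod 25)
  r_2 = 6 (mod 125)
  r_3 = 256 (mod 625)
Final: r = 256 with f(r) ≡ 0 mod 5^4.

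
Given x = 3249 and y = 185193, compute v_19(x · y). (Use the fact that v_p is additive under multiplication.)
v_19(601692057) = 5

v_p(x) = 2 (factor: 3249 = 19^2 · 9); v_p(y) = 3 (factor: 185193 = 19^3 · 27). Additivity: v_p(xy) = v_p(x) + v_p(y) = 2 + 3 = 5. (Direct check: xy = 601692057 = 19^5 · (243).)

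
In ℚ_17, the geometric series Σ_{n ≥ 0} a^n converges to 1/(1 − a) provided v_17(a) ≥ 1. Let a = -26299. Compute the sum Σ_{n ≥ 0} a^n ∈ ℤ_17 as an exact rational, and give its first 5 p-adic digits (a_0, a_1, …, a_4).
Σ a^n = 1/(1 − a) = 1/26300;  first 5 digits = (1, 0, 11, 11, 1)

v_17(a) = 2 ≥ 1, so the series converges in ℤ_17 to 1/(1 − a) = 1/(1 − (-26299)) = 1/26300. Expand this rational in ℤ_17: compute digits iteratively via d_i = x_i mod 17, x_{i+1} = (x_i − d_i)/17. The first 5 digits are (1, 0, 11, 11, 1).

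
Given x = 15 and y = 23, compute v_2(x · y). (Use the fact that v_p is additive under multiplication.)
v_2(345) = 0

v_p(x) = 0 (factor: 15 = 2^0 · 15); v_p(y) = 0 (factor: 23 = 2^0 · 23). Additivity: v_p(xy) = v_p(x) + v_p(y) = 0 + 0 = 0. (Direct check: xy = 345 = 2^0 · (345).)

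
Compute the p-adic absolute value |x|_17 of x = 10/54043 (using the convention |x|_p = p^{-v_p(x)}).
|10/54043|_17 = 4913

Step 1 — compute v_17(x) by factoring powers of 17 out of the numerator and denominator: v_17(10/54043) = -3. Step 2 — apply |x|_p = p^{-v_p(x)} = 17^{3} = 4913.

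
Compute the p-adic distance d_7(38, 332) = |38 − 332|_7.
d_7(38, 332) = 1/49

Step 1 — x − y = 38 − 332 = -294. Step 2 — v_7(-294) = 2 (factor: -294 = −(7^2 · 6); the sign does not affect v_p). Step 3 — |x − y|_7 = 7^{-2} = 1/49.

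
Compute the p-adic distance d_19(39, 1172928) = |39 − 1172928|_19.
d_19(39, 1172928) = 1/130321

Step 1 — x − y = 39 − 1172928 = -1172889. Step 2 — v_19(-1172889) = 4 (factor: -1172889 = −(19^4 · 9); the sign does not affect v_p). Step 3 — |x − y|_19 = 19^{-4} = 1/130321.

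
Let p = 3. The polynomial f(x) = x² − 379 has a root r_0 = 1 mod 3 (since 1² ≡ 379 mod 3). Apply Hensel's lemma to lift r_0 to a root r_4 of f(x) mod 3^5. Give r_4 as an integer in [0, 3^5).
r_4 = 190 (mod 243)

Hensel's recurrence: r_{i+1} = r_i − f(r_i)·(f′(r_i))^{-1} mod 3^{i+2}, with f′(x) = 2x. Iterate:
  r_0 = 1 (mod 3)
  r_1 = 1 (mod 9)
  r_2 = 1 (mod 27)
  r_3 = 28 (mod 81)
  r_4 = 190 (mod 243)
Final: r_4 = 190, and one checks f(r_4) ≡ 0 mod 3^5.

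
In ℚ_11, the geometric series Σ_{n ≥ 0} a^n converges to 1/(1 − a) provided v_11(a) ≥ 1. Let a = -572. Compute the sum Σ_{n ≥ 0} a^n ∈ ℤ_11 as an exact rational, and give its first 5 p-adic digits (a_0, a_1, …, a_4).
Σ a^n = 1/(1 − a) = 1/573;  first 5 digits = (1, 3, 4, 8, 3)

v_11(a) = 1 ≥ 1, so the series converges in ℤ_11 to 1/(1 − a) = 1/(1 − (-572)) = 1/573. Expand this rational in ℤ_11: compute digits iteratively via d_i = x_i mod 11, x_{i+1} = (x_i − d_i)/11. The first 5 digits are (1, 3, 4, 8, 3).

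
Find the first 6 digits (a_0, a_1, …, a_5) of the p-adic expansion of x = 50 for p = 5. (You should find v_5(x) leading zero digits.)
(a_0, …, a_5) = (0, 0, 2, 0, 0, 0)

v_5(50) = 2, so a_0 = ... = a_1 = 0. Factor out: x = 5^2 · u with u = 2 a unit in ℤ_5. Expand u iteratively via a_{v+i} = u_i mod 5, u_{i+1} = (u_i − a_{v+i})/5:
  u_0 = 2;  a_2 = 2;  u_1 = (u_0 − 2)/5 = 0
  u_1 = 0;  a_3 = 0;  u_2 = (u_1 − 0)/5 = 0
  u_2 = 0;  a_4 = 0;  u_3 = (u_2 − 0)/5 = 0
  u_3 = 0;  a_5 = 0;  u_4 = (u_3 − 0)/5 = 0
Digits: (0, 0, 2, 0, 0, 0).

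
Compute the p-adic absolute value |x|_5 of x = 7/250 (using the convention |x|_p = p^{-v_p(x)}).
|7/250|_5 = 125

Step 1 — compute v_5(x) by factoring powers of 5 out of the numerator and denominator: v_5(7/250) = -3. Step 2 — apply |x|_p = p^{-v_p(x)} = 5^{3} = 125.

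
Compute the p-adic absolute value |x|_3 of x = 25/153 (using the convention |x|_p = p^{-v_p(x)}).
|25/153|_3 = 9

Step 1 — compute v_3(x) by factoring powers of 3 out of the numerator and denominator: v_3(25/153) = -2. Step 2 — apply |x|_p = p^{-v_p(x)} = 3^{2} = 9.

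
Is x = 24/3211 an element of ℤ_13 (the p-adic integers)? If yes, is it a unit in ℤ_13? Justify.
x ∉ ℤ_13 (v_13(x) = -2 < 0)

ℤ_13 = {x ∈ ℚ_13 : v_13(x) ≥ 0} and ℤ_13^× = {x ∈ ℤ_13 : v_13(x) = 0}. Here v_13(24/3211) = v_13(num) − v_13(den) = -2; compare against these criteria.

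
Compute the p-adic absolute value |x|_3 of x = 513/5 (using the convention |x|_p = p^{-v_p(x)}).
|513/5|_3 = 1/27

Step 1 — compute v_3(x) by factoring powers of 3 out of the numerator and denominator: v_3(513/5) = 3. Step 2 — apply |x|_p = p^{-v_p(x)} = 3^{-3} = 1/27.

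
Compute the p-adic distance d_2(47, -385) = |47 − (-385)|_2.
d_2(47, -385) = 1/16

Step 1 — x − y = 47 − (-385) = 432. Step 2 — v_2(432) = 4 (factor: 432 = (2^4 · 27); the sign does not affect v_p). Step 3 — |x − y|_2 = 2^{-4} = 1/16.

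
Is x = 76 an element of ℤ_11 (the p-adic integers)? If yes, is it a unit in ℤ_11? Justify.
x ∈ ℤ_11^× (unit); v_11(x) = 0

ℤ_11 = {x ∈ ℚ_11 : v_11(x) ≥ 0} and ℤ_11^× = {x ∈ ℤ_11 : v_11(x) = 0}. Here v_11(76) = v_11(num) − v_11(den) = 0; compare against these criteria.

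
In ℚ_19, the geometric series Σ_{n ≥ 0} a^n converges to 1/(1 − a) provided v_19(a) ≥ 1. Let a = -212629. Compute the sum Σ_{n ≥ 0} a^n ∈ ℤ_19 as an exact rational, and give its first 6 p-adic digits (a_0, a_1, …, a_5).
Σ a^n = 1/(1 − a) = 1/212630;  first 6 digits = (1, 0, 0, 7, 17, 18)

v_19(a) = 3 ≥ 1, so the series converges in ℤ_19 to 1/(1 − a) = 1/(1 − (-212629)) = 1/212630. Expand this rational in ℤ_19: compute digits iteratively via d_i = x_i mod 19, x_{i+1} = (x_i − d_i)/19. The first 6 digits are (1, 0, 0, 7, 17, 18).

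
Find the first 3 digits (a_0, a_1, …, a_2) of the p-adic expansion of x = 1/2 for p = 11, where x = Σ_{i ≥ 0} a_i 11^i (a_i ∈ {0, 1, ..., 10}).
(a_0, …, a_2) = (6, 5, 5)

v_11(1/2) = 0 (numerator and denominator both coprime to 11), so x ∈ ℤ_11^×. Compute digits iteratively via a_i = x_i mod 11, x_{i+1} = (x_i − a_i)/11, with x_0 = x:
  x_0 = 1/2;  a_0 = 6;  x_1 = (x_0 − 6)/11 = -1/2
  x_1 = -1/2;  a_1 = 5;  x_2 = (x_1 − 5)/11 = -1/2
  x_2 = -1/2;  a_2 = 5;  x_3 = (x_2 − 5)/11 = -1/2
Digits: (6, 5, 5).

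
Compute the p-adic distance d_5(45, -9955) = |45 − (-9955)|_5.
d_5(45, -9955) = 1/625

Step 1 — x − y = 45 − (-9955) = 10000. Step 2 — v_5(10000) = 4 (factor: 10000 = (5^4 · 16); the sign does not affect v_p). Step 3 — |x − y|_5 = 5^{-4} = 1/625.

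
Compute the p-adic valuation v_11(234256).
v_11(234256) = 4

v_11(n) is the largest exponent k such that 11^k divides n. Factor out: 234256 = 11^4 · 16. (Sign doesn't affect v_p.) So v_11(234256) = 4.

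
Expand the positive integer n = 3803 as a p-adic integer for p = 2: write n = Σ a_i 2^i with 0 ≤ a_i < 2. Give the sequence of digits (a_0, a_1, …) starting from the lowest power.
(a_0, a_1, …) = (1, 1, 0, 1, 1, 0, 1, 1, 0, 1, 1, 1)

Repeated division by 2 gives the digits low-to-high: 3803 = 1 + 1·2^1 + 1·2^3 + 1·2^4 + 1·2^6 + 1·2^7 + 1·2^9 + 1·2^10 + 1·2^11. Digit sequence: (1, 1, 0, 1, 1, 0, 1, 1, 0, 1, 1, 1).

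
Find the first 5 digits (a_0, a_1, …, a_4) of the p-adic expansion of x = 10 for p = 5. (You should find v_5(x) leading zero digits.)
(a_0, …, a_4) = (0, 2, 0, 0, 0)

v_5(10) = 1, so a_0 = ... = a_0 = 0. Factor out: x = 5^1 · u with u = 2 a unit in ℤ_5. Expand u iteratively via a_{v+i} = u_i mod 5, u_{i+1} = (u_i − a_{v+i})/5:
  u_0 = 2;  a_1 = 2;  u_1 = (u_0 − 2)/5 = 0
  u_1 = 0;  a_2 = 0;  u_2 = (u_1 − 0)/5 = 0
  u_2 = 0;  a_3 = 0;  u_3 = (u_2 − 0)/5 = 0
  u_3 = 0;  a_4 = 0;  u_4 = (u_3 − 0)/5 = 0
Digits: (0, 2, 0, 0, 0).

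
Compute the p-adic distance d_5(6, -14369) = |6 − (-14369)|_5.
d_5(6, -14369) = 1/625

Step 1 — x − y = 6 − (-14369) = 14375. Step 2 — v_5(14375) = 4 (factor: 14375 = (5^4 · 23); the sign does not affect v_p). Step 3 — |x − y|_5 = 5^{-4} = 1/625.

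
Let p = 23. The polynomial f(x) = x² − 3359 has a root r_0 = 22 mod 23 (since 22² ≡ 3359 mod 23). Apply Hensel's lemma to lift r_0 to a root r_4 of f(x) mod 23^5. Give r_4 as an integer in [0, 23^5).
r_4 = 3117304 (mod 6436343)

Hensel's recurrence: r_{i+1} = r_i − f(r_i)·(f′(r_i))^{-1} mod 23^{i+2}, with f′(x) = 2x. Iterate:
  r_0 = 22 (mod 23)
  r_1 = 436 (mod 529)
  r_2 = 2552 (mod 12167)
  r_3 = 39053 (mod 279841)
  r_4 = 3117304 (mod 6436343)
Final: r_4 = 3117304, and one checks f(r_4) ≡ 0 mod 23^5.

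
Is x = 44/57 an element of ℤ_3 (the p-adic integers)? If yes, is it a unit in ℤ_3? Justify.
x ∉ ℤ_3 (v_3(x) = -1 < 0)

ℤ_3 = {x ∈ ℚ_3 : v_3(x) ≥ 0} and ℤ_3^× = {x ∈ ℤ_3 : v_3(x) = 0}. Here v_3(44/57) = v_3(num) − v_3(den) = -1; compare against these criteria.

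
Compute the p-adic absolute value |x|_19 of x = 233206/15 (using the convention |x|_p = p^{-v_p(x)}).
|233206/15|_19 = 1/6859

Step 1 — compute v_19(x) by factoring powers of 19 out of the numerator and denominator: v_19(233206/15) = 3. Step 2 — apply |x|_p = p^{-v_p(x)} = 19^{-3} = 1/6859.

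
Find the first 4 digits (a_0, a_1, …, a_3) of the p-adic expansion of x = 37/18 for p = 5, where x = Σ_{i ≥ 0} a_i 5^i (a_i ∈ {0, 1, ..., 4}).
(a_0, …, a_3) = (4, 1, 0, 3)

v_5(37/18) = 0 (numerator and denominator both coprime to 5), so x ∈ ℤ_5^×. Compute digits iteratively via a_i = x_i mod 5, x_{i+1} = (x_i − a_i)/5, with x_0 = x:
  x_0 = 37/18;  a_0 = 4;  x_1 = (x_0 − 4)/5 = -7/18
  x_1 = -7/18;  a_1 = 1;  x_2 = (x_1 − 1)/5 = -5/18
  x_2 = -5/18;  a_2 = 0;  x_3 = (x_2 − 0)/5 = -1/18
  x_3 = -1/18;  a_3 = 3;  x_4 = (x_3 − 3)/5 = -11/18
Digits: (4, 1, 0, 3).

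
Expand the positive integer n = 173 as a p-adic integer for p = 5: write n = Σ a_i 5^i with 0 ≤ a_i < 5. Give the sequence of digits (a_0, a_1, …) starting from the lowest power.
(a_0, a_1, …) = (3, 4, 1, 1)

Repeated division by 5 gives the digits low-to-high: 173 = 3 + 4·5^1 + 1·5^2 + 1·5^3. Digit sequence: (3, 4, 1, 1).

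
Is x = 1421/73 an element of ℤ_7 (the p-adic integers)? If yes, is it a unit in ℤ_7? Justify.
x ∈ ℤ_7 but not a unit; v_7(x) = 2 > 0

ℤ_7 = {x ∈ ℚ_7 : v_7(x) ≥ 0} and ℤ_7^× = {x ∈ ℤ_7 : v_7(x) = 0}. Here v_7(1421/73) = v_7(num) − v_7(den) = 2; compare against these criteria.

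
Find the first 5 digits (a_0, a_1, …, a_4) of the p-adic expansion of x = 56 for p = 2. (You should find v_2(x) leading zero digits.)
(a_0, …, a_4) = (0, 0, 0, 1, 1)

v_2(56) = 3, so a_0 = ... = a_2 = 0. Factor out: x = 2^3 · u with u = 7 a unit in ℤ_2. Expand u iteratively via a_{v+i} = u_i mod 2, u_{i+1} = (u_i − a_{v+i})/2:
  u_0 = 7;  a_3 = 1;  u_1 = (u_0 − 1)/2 = 3
  u_1 = 3;  a_4 = 1;  u_2 = (u_1 − 1)/2 = 1
Digits: (0, 0, 0, 1, 1).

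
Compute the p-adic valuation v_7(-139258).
v_7(-139258) = 4

v_7(n) is the largest exponent k such that 7^k divides n. Factor out: -139258 = -7^4 · 58. (Sign doesn't affect v_p.) So v_7(-139258) = 4.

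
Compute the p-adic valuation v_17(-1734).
v_17(-1734) = 2

v_17(n) is the largest exponent k such that 17^k divides n. Factor out: -1734 = -17^2 · 6. (Sign doesn't affect v_p.) So v_17(-1734) = 2.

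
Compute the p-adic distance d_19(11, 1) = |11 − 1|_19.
d_19(11, 1) = 1

Step 1 — x − y = 11 − 1 = 10. Step 2 — v_19(10) = 0 (factor: 10 = (19^0 · 10); the sign does not affect v_p). Step 3 — |x − y|_19 = 19^{0} = 1.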